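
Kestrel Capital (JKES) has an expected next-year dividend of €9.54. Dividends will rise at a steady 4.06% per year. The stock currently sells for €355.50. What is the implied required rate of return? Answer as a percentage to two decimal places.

Rearranging the constant-growth DDM: r = D₁/P₀ + g.
r = 9.5400 / 355.50 + 0.0406 = 0.02684 + 0.0406 = 0.06744

6.74%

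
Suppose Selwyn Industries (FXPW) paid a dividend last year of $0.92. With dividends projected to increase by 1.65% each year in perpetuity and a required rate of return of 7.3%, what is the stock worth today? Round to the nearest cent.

$16.55

Gordon growth model: P₀ = D₁/(r − g). D₁ = 0.92 × (1 + 0.0165) = 0.9352.
P₀ = 0.9352 / (0.073 − 0.0165) = 0.9352 / 0.0565 = 16.5519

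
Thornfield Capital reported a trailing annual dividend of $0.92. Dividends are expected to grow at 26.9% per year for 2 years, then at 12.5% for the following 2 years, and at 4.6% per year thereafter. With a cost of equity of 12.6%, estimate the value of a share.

$19.79

Three-stage DDM. Project D₁…D_4; terminal Gordon value at t=4 with g = 0.046; discount at r = 0.126.
D_1 = 1.1675
D_2 = 1.4815
D_3 = 1.6667
D_4 = 1.8751
TV_4 = 1.9613/(0.126−0.046) = 24.5165
P₀ = Σ Dₜ/(1+r)ᵗ + TV_4/(1+r)^4 = 19.7905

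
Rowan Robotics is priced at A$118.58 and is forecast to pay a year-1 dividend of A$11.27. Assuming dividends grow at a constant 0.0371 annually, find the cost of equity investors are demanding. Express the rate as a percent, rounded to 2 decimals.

Rearranging the constant-growth DDM: r = D₁/P₀ + g.
r = 11.2700 / 118.58 + 0.0371 = 0.09504 + 0.0371 = 0.13214

13.21%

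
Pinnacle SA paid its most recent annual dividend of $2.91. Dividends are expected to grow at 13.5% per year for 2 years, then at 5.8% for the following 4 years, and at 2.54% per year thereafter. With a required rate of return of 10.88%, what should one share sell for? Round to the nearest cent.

$47.97

Three-stage DDM. Project D₁…D_6; terminal Gordon value at t=6 with g = 0.0254; discount at r = 0.1088.
D_1 = 3.3029
D_2 = 3.7487
D_3 = 3.9662
D_4 = 4.1962
D_5 = 4.4396
D_6 = 4.6971
TV_6 = 4.8164/(0.1088−0.0254) = 57.7504
P₀ = Σ Dₜ/(1+r)ᵗ + TV_6/(1+r)^6 = 47.9668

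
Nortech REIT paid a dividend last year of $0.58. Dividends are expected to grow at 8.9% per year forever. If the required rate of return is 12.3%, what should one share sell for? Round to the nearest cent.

Gordon growth model: P₀ = D₁/(r − g). D₁ = 0.58 × (1 + 0.089) = 0.6316.
P₀ = 0.6316 / (0.123 − 0.089) = 0.6316 / 0.034 = 18.5771

$18.58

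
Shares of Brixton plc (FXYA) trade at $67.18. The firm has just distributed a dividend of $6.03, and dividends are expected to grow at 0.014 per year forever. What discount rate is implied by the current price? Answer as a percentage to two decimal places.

Rearranging the constant-growth DDM: r = D₁/P₀ + g.
D₁ = 6.03 × (1 + 0.014) = 6.1144.
r = 6.1144 / 67.18 + 0.014 = 0.09102 + 0.014 = 0.10502

10.50%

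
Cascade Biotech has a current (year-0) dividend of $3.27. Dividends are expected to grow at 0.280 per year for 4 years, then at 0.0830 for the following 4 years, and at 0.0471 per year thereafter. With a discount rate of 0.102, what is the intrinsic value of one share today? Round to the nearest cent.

Three-stage DDM. Project D₁…D_8; terminal Gordon value at t=8 with g = 0.0471; discount at r = 0.102.
D_1 = 4.1856
D_2 = 5.3576
D_3 = 6.8577
D_4 = 8.7778
D_5 = 9.5064
D_6 = 10.2954
D_7 = 11.1500
D_8 = 12.0754
TV_8 = 12.6441/(0.102−0.0471) = 230.3124
P₀ = Σ Dₜ/(1+r)ᵗ + TV_8/(1+r)^8 = 147.9777

$147.98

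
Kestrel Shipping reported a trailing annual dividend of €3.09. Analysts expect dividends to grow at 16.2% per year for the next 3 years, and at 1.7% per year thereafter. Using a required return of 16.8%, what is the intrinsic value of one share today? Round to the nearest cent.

Two-stage DDM. Project D₁…D_3 at 0.162, terminal growth 0.017, discount at r = 0.168.
D_1 = 3.5906
D_2 = 4.1723
D_3 = 4.8482
Terminal value at t=3: TV = D_4/(r−g) = 4.9306/(0.168−0.017) = 32.6528
P₀ = 3.5906/(1+0.168)^1 + 4.1723/(1+0.168)^2 + 4.8482/(1+0.168)^3 + 32.6528/(1+0.168)^3 = 29.6675

€29.67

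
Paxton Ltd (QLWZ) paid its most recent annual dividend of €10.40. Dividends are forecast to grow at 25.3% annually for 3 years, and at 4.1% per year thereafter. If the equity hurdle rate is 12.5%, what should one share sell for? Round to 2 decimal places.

Two-stage DDM. Project D₁…D_3 at 0.253, terminal growth 0.041, discount at r = 0.125.
D_1 = 13.0312
D_2 = 16.3281
D_3 = 20.4591
Terminal value at t=3: TV = D_4/(r−g) = 21.2979/(0.125−0.041) = 253.5467
P₀ = 13.0312/(1+0.125)^1 + 16.3281/(1+0.125)^2 + 20.4591/(1+0.125)^3 + 253.5467/(1+0.125)^3 = 216.9275

€216.93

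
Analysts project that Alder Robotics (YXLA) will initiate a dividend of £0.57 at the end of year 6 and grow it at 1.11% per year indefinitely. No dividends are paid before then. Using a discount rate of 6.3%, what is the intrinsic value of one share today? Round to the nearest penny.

£8.09

Deferred-dividend DDM. At t=5 the remaining stream is a growing perpetuity with first payment D_6 = 0.57.
V_5 = D_6/(r−g) = 0.57/(0.063−0.0111) = 10.9827
P₀ = V_5/(1+r)^5 = 10.9827/(1+0.063)^5 = 8.0917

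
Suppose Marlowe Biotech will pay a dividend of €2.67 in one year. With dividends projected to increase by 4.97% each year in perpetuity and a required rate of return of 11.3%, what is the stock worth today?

€42.18

Gordon growth model: P₀ = D₁/(r − g), with D₁ = 2.67 given directly.
P₀ = 2.6700 / (0.113 − 0.0497) = 2.6700 / 0.0633 = 42.1801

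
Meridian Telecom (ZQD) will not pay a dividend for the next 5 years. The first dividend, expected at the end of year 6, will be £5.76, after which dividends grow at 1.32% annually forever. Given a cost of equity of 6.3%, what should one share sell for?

Deferred-dividend DDM. At t=5 the remaining stream is a growing perpetuity with first payment D_6 = 5.76.
V_5 = D_6/(r−g) = 5.76/(0.063−0.0132) = 115.6627
P₀ = V_5/(1+r)^5 = 115.6627/(1+0.063)^5 = 85.2171

£85.22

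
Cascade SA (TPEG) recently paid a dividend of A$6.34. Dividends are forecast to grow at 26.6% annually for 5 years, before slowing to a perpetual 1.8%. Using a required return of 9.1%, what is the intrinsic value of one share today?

A$236.65

Two-stage DDM. Project D₁…D_5 at 0.266, terminal growth 0.018, discount at r = 0.091.
D_1 = 8.0264
D_2 = 10.1615
D_3 = 12.8644
D_4 = 16.2864
D_5 = 20.6185
Terminal value at t=5: TV = D_6/(r−g) = 20.9897/(0.091−0.018) = 287.5297
P₀ = 8.0264/(1+0.091)^1 + 10.1615/(1+0.091)^2 + 12.8644/(1+0.091)^3 + 16.2864/(1+0.091)^4 + 20.6185/(1+0.091)^5 + 287.5297/(1+0.091)^5 = 236.6549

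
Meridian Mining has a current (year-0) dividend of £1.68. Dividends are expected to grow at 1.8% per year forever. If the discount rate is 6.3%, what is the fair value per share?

£38.01

Gordon growth model: P₀ = D₁/(r − g). D₁ = 1.68 × (1 + 0.018) = 1.7102.
P₀ = 1.7102 / (0.063 − 0.018) = 1.7102 / 0.045 = 38.0053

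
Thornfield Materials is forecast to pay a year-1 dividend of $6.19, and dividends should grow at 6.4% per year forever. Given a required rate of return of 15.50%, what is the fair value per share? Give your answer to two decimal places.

Gordon growth model: P₀ = D₁/(r − g), with D₁ = 6.19 given directly.
P₀ = 6.1900 / (0.155 − 0.064) = 6.1900 / 0.091 = 68.0220

$68.02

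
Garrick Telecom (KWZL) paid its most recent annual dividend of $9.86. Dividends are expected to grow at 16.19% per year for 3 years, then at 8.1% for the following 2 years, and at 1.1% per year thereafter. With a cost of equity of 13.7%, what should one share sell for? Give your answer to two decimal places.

$126.73

Three-stage DDM. Project D₁…D_5; terminal Gordon value at t=5 with g = 0.011; discount at r = 0.137.
D_1 = 11.4563
D_2 = 13.3111
D_3 = 15.4662
D_4 = 16.7189
D_5 = 18.0732
TV_5 = 18.2720/(0.137−0.011) = 145.0157
P₀ = Σ Dₜ/(1+r)ᵗ + TV_5/(1+r)^5 = 126.7251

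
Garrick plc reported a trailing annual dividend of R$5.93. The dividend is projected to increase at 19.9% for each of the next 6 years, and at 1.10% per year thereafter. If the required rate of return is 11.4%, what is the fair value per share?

R$136.87

Two-stage DDM. Project D₁…D_6 at 0.199, terminal growth 0.011, discount at r = 0.114.
D_1 = 7.1101
D_2 = 8.5250
D_3 = 10.2214
D_4 = 12.2555
D_5 = 14.6944
D_6 = 17.6185
Terminal value at t=6: TV = D_7/(r−g) = 17.8123/(0.114−0.011) = 172.9353
P₀ = 7.1101/(1+0.114)^1 + 8.5250/(1+0.114)^2 + 10.2214/(1+0.114)^3 + 12.2555/(1+0.114)^4 + 14.6944/(1+0.114)^5 + 17.6185/(1+0.114)^6 + 172.9353/(1+0.114)^6 = 136.8709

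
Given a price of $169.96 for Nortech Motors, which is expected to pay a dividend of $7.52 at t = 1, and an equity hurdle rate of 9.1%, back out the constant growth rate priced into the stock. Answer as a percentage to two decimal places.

From P₀ = D₁/(r − g), the implied growth is g = r − D₁/P₀.
g = 0.091 − 7.52/169.96 = 0.091 − 0.04425 = 0.04675

4.68%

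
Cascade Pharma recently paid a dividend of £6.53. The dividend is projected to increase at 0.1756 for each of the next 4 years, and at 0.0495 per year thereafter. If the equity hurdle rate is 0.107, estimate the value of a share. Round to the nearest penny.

Two-stage DDM. Project D₁…D_4 at 0.1756, terminal growth 0.0495, discount at r = 0.107.
D_1 = 7.6767
D_2 = 9.0247
D_3 = 10.6094
D_4 = 12.4724
Terminal value at t=4: TV = D_5/(r−g) = 13.0898/(0.107−0.0495) = 227.6492
P₀ = 7.6767/(1+0.107)^1 + 9.0247/(1+0.107)^2 + 10.6094/(1+0.107)^3 + 12.4724/(1+0.107)^4 + 227.6492/(1+0.107)^4 = 182.0170

£182.02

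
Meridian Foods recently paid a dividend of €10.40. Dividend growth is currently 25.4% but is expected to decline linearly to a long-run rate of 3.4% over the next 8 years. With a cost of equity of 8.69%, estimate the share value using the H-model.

€376.29

H-model: P₀ = D₀[(1+g_L) + H(g_S−g_L)]/(r−g_L), with H = 8/2 = 4.
P₀ = 10.40 × [(1+0.034) + 4×(0.254−0.034)] / (0.0869−0.034)
   = 10.40 × 1.9140 / 0.0529 = 376.2873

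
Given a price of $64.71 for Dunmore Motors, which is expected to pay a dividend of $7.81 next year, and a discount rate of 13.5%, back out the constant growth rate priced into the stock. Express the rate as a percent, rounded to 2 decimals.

1.43%

From P₀ = D₁/(r − g), the implied growth is g = r − D₁/P₀.
g = 0.135 − 7.81/64.71 = 0.135 − 0.12069 = 0.01431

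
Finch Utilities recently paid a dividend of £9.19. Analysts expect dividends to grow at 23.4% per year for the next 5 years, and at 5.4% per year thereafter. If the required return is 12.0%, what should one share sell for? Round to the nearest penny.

Two-stage DDM. Project D₁…D_5 at 0.234, terminal growth 0.054, discount at r = 0.12.
D_1 = 11.3405
D_2 = 13.9941
D_3 = 17.2688
D_4 = 21.3096
D_5 = 26.2961
Terminal value at t=5: TV = D_6/(r−g) = 27.7161/(0.12−0.054) = 419.9407
P₀ = 11.3405/(1+0.12)^1 + 13.9941/(1+0.12)^2 + 17.2688/(1+0.12)^3 + 21.3096/(1+0.12)^4 + 26.2961/(1+0.12)^5 + 419.9407/(1+0.12)^5 = 300.3224

£300.32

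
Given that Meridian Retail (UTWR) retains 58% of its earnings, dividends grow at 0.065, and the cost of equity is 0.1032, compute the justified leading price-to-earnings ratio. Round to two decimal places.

Payout ratio b = 1 − 0.58 = 0.42.
Justified leading P/E = b/(r−g) = 0.42/(0.1032−0.065) = 10.9948

10.99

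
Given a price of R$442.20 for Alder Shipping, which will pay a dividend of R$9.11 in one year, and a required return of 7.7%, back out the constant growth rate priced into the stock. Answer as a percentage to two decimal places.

5.64%

From P₀ = D₁/(r − g), the implied growth is g = r − D₁/P₀.
g = 0.077 − 9.11/442.20 = 0.077 − 0.02060 = 0.05640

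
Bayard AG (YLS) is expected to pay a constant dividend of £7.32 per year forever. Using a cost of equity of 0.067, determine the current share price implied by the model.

£109.25

Zero-growth DDM (perpetuity): P₀ = D/r = 7.32 / 0.067 = 109.2537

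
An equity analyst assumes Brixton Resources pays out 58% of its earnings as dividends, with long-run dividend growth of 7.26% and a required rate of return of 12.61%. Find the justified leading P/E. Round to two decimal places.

Justified leading P/E = b/(r−g) = 0.58/(0.1261−0.0726) = 10.8411

10.84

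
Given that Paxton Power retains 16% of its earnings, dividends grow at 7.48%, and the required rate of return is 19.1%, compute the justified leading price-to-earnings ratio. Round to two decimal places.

Payout ratio b = 1 − 0.16 = 0.84.
Justified leading P/E = b/(r−g) = 0.84/(0.191−0.0748) = 7.2289

7.23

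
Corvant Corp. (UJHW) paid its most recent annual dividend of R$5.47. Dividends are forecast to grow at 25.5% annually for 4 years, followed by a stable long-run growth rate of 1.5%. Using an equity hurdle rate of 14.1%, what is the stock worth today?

Two-stage DDM. Project D₁…D_4 at 0.255, terminal growth 0.015, discount at r = 0.141.
D_1 = 6.8648
D_2 = 8.6154
D_3 = 10.8123
D_4 = 13.5694
Terminal value at t=4: TV = D_5/(r−g) = 13.7730/(0.141−0.015) = 109.3095
P₀ = 6.8648/(1+0.141)^1 + 8.6154/(1+0.141)^2 + 10.8123/(1+0.141)^3 + 13.5694/(1+0.141)^4 + 109.3095/(1+0.141)^4 = 92.4125

R$92.41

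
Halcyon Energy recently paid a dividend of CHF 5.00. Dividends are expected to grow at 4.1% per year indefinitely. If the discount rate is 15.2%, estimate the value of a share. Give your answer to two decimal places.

Gordon growth model: P₀ = D₁/(r − g). D₁ = 5.00 × (1 + 0.041) = 5.2050.
P₀ = 5.2050 / (0.152 − 0.041) = 5.2050 / 0.111 = 46.8919

CHF 46.89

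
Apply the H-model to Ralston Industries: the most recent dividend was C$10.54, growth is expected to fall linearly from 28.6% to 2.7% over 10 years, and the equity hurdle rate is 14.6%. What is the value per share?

H-model: P₀ = D₀[(1+g_L) + H(g_S−g_L)]/(r−g_L), with H = 10/2 = 5.
P₀ = 10.54 × [(1+0.027) + 5×(0.286−0.027)] / (0.146−0.027)
   = 10.54 × 2.3220 / 0.119 = 205.6629

C$205.66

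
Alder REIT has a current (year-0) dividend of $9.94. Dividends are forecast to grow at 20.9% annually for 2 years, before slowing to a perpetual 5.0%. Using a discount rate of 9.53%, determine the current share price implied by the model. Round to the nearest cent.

Two-stage DDM. Project D₁…D_2 at 0.209, terminal growth 0.05, discount at r = 0.0953.
D_1 = 12.0175
D_2 = 14.5291
Terminal value at t=2: TV = D_3/(r−g) = 15.2556/(0.0953−0.05) = 336.7674
P₀ = 12.0175/(1+0.0953)^1 + 14.5291/(1+0.0953)^2 + 336.7674/(1+0.0953)^2 = 303.7965

$303.80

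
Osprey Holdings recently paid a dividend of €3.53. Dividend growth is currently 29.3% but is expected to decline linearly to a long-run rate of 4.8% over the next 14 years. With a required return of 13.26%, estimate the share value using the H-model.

€115.29

H-model: P₀ = D₀[(1+g_L) + H(g_S−g_L)]/(r−g_L), with H = 14/2 = 7.
P₀ = 3.53 × [(1+0.048) + 7×(0.293−0.048)] / (0.1326−0.048)
   = 3.53 × 2.7630 / 0.0846 = 115.2883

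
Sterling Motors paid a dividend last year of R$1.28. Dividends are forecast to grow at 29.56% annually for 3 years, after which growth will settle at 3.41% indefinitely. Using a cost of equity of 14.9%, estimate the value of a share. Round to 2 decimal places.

R$21.42

Two-stage DDM. Project D₁…D_3 at 0.2956, terminal growth 0.0341, discount at r = 0.149.
D_1 = 1.6584
D_2 = 2.1486
D_3 = 2.7837
Terminal value at t=3: TV = D_4/(r−g) = 2.8786/(0.149−0.0341) = 25.0533
P₀ = 1.6584/(1+0.149)^1 + 2.1486/(1+0.149)^2 + 2.7837/(1+0.149)^3 + 25.0533/(1+0.149)^3 = 21.4219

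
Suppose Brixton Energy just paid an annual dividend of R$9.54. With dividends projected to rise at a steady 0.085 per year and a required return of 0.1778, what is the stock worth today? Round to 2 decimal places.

R$111.54

Gordon growth model: P₀ = D₁/(r − g). D₁ = 9.54 × (1 + 0.085) = 10.3509.
P₀ = 10.3509 / (0.1778 − 0.085) = 10.3509 / 0.0928 = 111.5399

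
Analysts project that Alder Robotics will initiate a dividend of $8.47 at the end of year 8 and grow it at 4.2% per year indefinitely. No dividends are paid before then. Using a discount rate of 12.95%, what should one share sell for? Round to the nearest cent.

$41.27

Deferred-dividend DDM. At t=7 the remaining stream is a growing perpetuity with first payment D_8 = 8.47.
V_7 = D_8/(r−g) = 8.47/(0.1295−0.042) = 96.8000
P₀ = V_7/(1+r)^7 = 96.8000/(1+0.1295)^7 = 41.2735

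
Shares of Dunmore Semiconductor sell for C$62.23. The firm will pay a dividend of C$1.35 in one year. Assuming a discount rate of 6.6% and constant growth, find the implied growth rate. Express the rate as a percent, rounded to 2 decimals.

From P₀ = D₁/(r − g), the implied growth is g = r − D₁/P₀.
g = 0.066 − 1.35/62.23 = 0.066 − 0.02169 = 0.04431

4.43%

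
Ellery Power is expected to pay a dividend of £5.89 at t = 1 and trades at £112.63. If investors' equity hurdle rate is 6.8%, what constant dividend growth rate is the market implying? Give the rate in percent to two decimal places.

From P₀ = D₁/(r − g), the implied growth is g = r − D₁/P₀.
g = 0.068 − 5.89/112.63 = 0.068 − 0.05230 = 0.01570

1.57%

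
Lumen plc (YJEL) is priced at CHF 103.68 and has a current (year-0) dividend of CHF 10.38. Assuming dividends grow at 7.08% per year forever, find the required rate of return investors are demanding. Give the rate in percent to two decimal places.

Rearranging the constant-growth DDM: r = D₁/P₀ + g.
D₁ = 10.38 × (1 + 0.0708) = 11.1149.
r = 11.1149 / 103.68 + 0.0708 = 0.10720 + 0.0708 = 0.17800

17.80%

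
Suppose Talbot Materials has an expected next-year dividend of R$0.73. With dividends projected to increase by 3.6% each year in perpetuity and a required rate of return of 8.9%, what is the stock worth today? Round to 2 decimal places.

Gordon growth model: P₀ = D₁/(r − g), with D₁ = 0.73 given directly.
P₀ = 0.7300 / (0.089 − 0.036) = 0.7300 / 0.053 = 13.7736

R$13.77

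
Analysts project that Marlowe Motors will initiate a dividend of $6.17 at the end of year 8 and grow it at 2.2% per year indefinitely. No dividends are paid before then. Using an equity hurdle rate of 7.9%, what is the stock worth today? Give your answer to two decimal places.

Deferred-dividend DDM. At t=7 the remaining stream is a growing perpetuity with first payment D_8 = 6.17.
V_7 = D_8/(r−g) = 6.17/(0.079−0.022) = 108.2456
P₀ = V_7/(1+r)^7 = 108.2456/(1+0.079)^7 = 63.5712

$63.57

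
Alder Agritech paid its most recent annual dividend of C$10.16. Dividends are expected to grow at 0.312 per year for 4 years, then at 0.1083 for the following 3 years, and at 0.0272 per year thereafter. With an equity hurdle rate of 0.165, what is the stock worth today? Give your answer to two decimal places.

Three-stage DDM. Project D₁…D_7; terminal Gordon value at t=7 with g = 0.0272; discount at r = 0.165.
D_1 = 13.3299
D_2 = 17.4889
D_3 = 22.9454
D_4 = 30.1043
D_5 = 33.3646
D_6 = 36.9780
D_7 = 40.9827
TV_7 = 42.0975/(0.165−0.0272) = 305.4969
P₀ = Σ Dₜ/(1+r)ᵗ + TV_7/(1+r)^7 = 204.4789

C$204.48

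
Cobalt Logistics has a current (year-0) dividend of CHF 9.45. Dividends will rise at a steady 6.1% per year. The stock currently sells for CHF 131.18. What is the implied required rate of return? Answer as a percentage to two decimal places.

Rearranging the constant-growth DDM: r = D₁/P₀ + g.
D₁ = 9.45 × (1 + 0.061) = 10.0264.
r = 10.0264 / 131.18 + 0.061 = 0.07643 + 0.061 = 0.13743

13.74%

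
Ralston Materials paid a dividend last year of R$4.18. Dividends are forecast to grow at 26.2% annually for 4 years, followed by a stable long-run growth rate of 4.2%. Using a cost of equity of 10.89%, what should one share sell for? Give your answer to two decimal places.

R$132.56

Two-stage DDM. Project D₁…D_4 at 0.262, terminal growth 0.042, discount at r = 0.1089.
D_1 = 5.2752
D_2 = 6.6573
D_3 = 8.4015
D_4 = 10.6026
Terminal value at t=4: TV = D_5/(r−g) = 11.0479/(0.1089−0.042) = 165.1411
P₀ = 5.2752/(1+0.1089)^1 + 6.6573/(1+0.1089)^2 + 8.4015/(1+0.1089)^3 + 10.6026/(1+0.1089)^4 + 165.1411/(1+0.1089)^4 = 132.5603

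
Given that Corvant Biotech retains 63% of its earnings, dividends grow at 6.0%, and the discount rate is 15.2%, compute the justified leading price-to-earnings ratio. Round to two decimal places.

4.02

Payout ratio b = 1 − 0.63 = 0.37.
Justified leading P/E = b/(r−g) = 0.37/(0.152−0.06) = 4.0217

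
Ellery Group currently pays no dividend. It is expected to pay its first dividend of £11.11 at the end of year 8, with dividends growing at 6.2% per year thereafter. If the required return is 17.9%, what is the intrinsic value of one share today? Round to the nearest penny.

£29.99

Deferred-dividend DDM. At t=7 the remaining stream is a growing perpetuity with first payment D_8 = 11.11.
V_7 = D_8/(r−g) = 11.11/(0.179−0.062) = 94.9573
P₀ = V_7/(1+r)^7 = 94.9573/(1+0.179)^7 = 29.9869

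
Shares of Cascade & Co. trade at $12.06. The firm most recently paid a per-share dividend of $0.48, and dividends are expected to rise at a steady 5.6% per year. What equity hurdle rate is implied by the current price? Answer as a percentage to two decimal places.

Rearranging the constant-growth DDM: r = D₁/P₀ + g.
D₁ = 0.48 × (1 + 0.056) = 0.5069.
r = 0.5069 / 12.06 + 0.056 = 0.04203 + 0.056 = 0.09803

9.80%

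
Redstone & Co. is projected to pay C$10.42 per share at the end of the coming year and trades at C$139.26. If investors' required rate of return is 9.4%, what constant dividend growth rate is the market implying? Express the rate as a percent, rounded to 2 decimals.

1.92%

From P₀ = D₁/(r − g), the implied growth is g = r − D₁/P₀.
g = 0.094 − 10.42/139.26 = 0.094 − 0.07482 = 0.01918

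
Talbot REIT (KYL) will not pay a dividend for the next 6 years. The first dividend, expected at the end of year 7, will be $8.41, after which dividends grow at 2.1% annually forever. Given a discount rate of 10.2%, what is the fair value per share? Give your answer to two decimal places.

Deferred-dividend DDM. At t=6 the remaining stream is a growing perpetuity with first payment D_7 = 8.41.
V_6 = D_7/(r−g) = 8.41/(0.102−0.021) = 103.8272
P₀ = V_6/(1+r)^6 = 103.8272/(1+0.102)^6 = 57.9724

$57.97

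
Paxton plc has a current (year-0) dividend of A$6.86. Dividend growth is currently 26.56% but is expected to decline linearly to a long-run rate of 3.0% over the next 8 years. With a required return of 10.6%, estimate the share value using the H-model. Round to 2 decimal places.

H-model: P₀ = D₀[(1+g_L) + H(g_S−g_L)]/(r−g_L), with H = 8/2 = 4.
P₀ = 6.86 × [(1+0.03) + 4×(0.2656−0.03)] / (0.106−0.03)
   = 6.86 × 1.9724 / 0.076 = 178.0351

A$178.04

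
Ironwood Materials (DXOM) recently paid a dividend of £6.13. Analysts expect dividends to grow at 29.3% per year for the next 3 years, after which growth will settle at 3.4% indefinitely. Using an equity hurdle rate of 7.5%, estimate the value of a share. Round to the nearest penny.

Two-stage DDM. Project D₁…D_3 at 0.293, terminal growth 0.034, discount at r = 0.075.
D_1 = 7.9261
D_2 = 10.2484
D_3 = 13.2512
Terminal value at t=3: TV = D_4/(r−g) = 13.7018/(0.075−0.034) = 334.1894
P₀ = 7.9261/(1+0.075)^1 + 10.2484/(1+0.075)^2 + 13.2512/(1+0.075)^3 + 334.1894/(1+0.075)^3 = 295.9175

£295.92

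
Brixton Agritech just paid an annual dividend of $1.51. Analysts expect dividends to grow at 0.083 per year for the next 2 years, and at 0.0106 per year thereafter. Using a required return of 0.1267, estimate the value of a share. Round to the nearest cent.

Two-stage DDM. Project D₁…D_2 at 0.083, terminal growth 0.0106, discount at r = 0.1267.
D_1 = 1.6353
D_2 = 1.7711
Terminal value at t=2: TV = D_3/(r−g) = 1.7898/(0.1267−0.0106) = 15.4163
P₀ = 1.6353/(1+0.1267)^1 + 1.7711/(1+0.1267)^2 + 15.4163/(1+0.1267)^2 = 14.9906

$14.99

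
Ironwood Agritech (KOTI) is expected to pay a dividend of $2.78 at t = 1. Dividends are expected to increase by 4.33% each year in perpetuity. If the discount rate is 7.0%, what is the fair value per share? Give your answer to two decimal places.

Gordon growth model: P₀ = D₁/(r − g), with D₁ = 2.78 given directly.
P₀ = 2.7800 / (0.07 − 0.0433) = 2.7800 / 0.0267 = 104.1199

$104.12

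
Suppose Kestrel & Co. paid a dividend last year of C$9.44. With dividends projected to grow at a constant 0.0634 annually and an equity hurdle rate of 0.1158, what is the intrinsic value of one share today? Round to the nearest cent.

Gordon growth model: P₀ = D₁/(r − g). D₁ = 9.44 × (1 + 0.0634) = 10.0385.
P₀ = 10.0385 / (0.1158 − 0.0634) = 10.0385 / 0.0524 = 191.5744

C$191.57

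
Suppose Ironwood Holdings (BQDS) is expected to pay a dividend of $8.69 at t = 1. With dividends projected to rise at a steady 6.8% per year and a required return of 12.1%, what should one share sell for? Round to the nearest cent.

Gordon growth model: P₀ = D₁/(r − g), with D₁ = 8.69 given directly.
P₀ = 8.6900 / (0.121 − 0.068) = 8.6900 / 0.053 = 163.9623

$163.96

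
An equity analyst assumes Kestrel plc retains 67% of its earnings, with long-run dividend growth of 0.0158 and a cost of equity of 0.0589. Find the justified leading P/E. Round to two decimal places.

Payout ratio b = 1 − 0.67 = 0.33.
Justified leading P/E = b/(r−g) = 0.33/(0.0589−0.0158) = 7.6566

7.66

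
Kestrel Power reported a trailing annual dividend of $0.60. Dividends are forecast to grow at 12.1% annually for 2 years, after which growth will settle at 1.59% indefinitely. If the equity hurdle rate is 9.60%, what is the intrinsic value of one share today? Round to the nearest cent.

$9.20

Two-stage DDM. Project D₁…D_2 at 0.121, terminal growth 0.0159, discount at r = 0.096.
D_1 = 0.6726
D_2 = 0.7540
Terminal value at t=2: TV = D_3/(r−g) = 0.7660/(0.096−0.0159) = 9.5627
P₀ = 0.6726/(1+0.096)^1 + 0.7540/(1+0.096)^2 + 9.5627/(1+0.096)^2 = 9.2022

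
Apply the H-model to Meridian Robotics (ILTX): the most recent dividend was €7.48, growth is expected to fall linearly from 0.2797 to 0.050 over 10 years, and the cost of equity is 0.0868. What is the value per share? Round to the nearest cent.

H-model: P₀ = D₀[(1+g_L) + H(g_S−g_L)]/(r−g_L), with H = 10/2 = 5.
P₀ = 7.48 × [(1+0.05) + 5×(0.2797−0.05)] / (0.0868−0.05)
   = 7.48 × 2.1985 / 0.0368 = 446.8690

€446.87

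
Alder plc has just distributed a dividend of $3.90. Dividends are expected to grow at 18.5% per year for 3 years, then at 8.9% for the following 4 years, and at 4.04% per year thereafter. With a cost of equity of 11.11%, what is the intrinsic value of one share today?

Three-stage DDM. Project D₁…D_7; terminal Gordon value at t=7 with g = 0.0404; discount at r = 0.1111.
D_1 = 4.6215
D_2 = 5.4765
D_3 = 6.4896
D_4 = 7.0672
D_5 = 7.6962
D_6 = 8.3811
D_7 = 9.1271
TV_7 = 9.4958/(0.1111−0.0404) = 134.3112
P₀ = Σ Dₜ/(1+r)ᵗ + TV_7/(1+r)^7 = 95.5734

$95.57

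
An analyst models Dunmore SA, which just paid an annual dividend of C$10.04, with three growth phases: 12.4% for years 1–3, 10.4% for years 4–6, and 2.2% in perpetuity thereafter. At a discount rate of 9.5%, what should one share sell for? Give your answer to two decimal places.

Three-stage DDM. Project D₁…D_6; terminal Gordon value at t=6 with g = 0.022; discount at r = 0.095.
D_1 = 11.2850
D_2 = 12.6843
D_3 = 14.2571
D_4 = 15.7399
D_5 = 17.3768
D_6 = 19.1840
TV_6 = 19.6061/(0.095−0.022) = 268.5764
P₀ = Σ Dₜ/(1+r)ᵗ + TV_6/(1+r)^6 = 220.6649

C$220.66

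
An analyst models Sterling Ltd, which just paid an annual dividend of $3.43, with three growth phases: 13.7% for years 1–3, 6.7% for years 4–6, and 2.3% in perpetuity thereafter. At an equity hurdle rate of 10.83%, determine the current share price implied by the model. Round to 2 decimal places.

$60.77

Three-stage DDM. Project D₁…D_6; terminal Gordon value at t=6 with g = 0.023; discount at r = 0.1083.
D_1 = 3.8999
D_2 = 4.4342
D_3 = 5.0417
D_4 = 5.3795
D_5 = 5.7399
D_6 = 6.1245
TV_6 = 6.2653/(0.1083−0.023) = 73.4506
P₀ = Σ Dₜ/(1+r)ᵗ + TV_6/(1+r)^6 = 60.7673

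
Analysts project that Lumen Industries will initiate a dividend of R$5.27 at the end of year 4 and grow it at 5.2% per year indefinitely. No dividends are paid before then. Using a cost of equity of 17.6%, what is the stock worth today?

Deferred-dividend DDM. At t=3 the remaining stream is a growing perpetuity with first payment D_4 = 5.27.
V_3 = D_4/(r−g) = 5.27/(0.176−0.052) = 42.5000
P₀ = V_3/(1+r)^3 = 42.5000/(1+0.176)^3 = 26.1317

R$26.13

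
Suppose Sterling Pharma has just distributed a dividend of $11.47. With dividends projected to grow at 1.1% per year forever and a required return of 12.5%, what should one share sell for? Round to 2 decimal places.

Gordon growth model: P₀ = D₁/(r − g). D₁ = 11.47 × (1 + 0.011) = 11.5962.
P₀ = 11.5962 / (0.125 − 0.011) = 11.5962 / 0.114 = 101.7208

$101.72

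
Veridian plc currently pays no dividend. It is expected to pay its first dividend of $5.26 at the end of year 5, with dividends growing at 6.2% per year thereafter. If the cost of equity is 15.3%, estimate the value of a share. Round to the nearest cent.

$32.71

Deferred-dividend DDM. At t=4 the remaining stream is a growing perpetuity with first payment D_5 = 5.26.
V_4 = D_5/(r−g) = 5.26/(0.153−0.062) = 57.8022
P₀ = V_4/(1+r)^4 = 57.8022/(1+0.153)^4 = 32.7060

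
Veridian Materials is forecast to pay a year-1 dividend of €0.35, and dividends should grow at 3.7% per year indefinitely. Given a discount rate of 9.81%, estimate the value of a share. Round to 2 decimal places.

€5.73

Gordon growth model: P₀ = D₁/(r − g), with D₁ = 0.35 given directly.
P₀ = 0.3500 / (0.0981 − 0.037) = 0.3500 / 0.0611 = 5.7283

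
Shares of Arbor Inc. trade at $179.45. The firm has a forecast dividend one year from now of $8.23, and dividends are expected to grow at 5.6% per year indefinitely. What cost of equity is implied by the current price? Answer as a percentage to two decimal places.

10.19%

Rearranging the constant-growth DDM: r = D₁/P₀ + g.
r = 8.2300 / 179.45 + 0.056 = 0.04586 + 0.056 = 0.10186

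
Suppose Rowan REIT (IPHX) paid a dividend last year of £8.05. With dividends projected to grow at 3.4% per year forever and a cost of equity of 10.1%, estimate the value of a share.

£124.23

Gordon growth model: P₀ = D₁/(r − g). D₁ = 8.05 × (1 + 0.034) = 8.3237.
P₀ = 8.3237 / (0.101 − 0.034) = 8.3237 / 0.067 = 124.2343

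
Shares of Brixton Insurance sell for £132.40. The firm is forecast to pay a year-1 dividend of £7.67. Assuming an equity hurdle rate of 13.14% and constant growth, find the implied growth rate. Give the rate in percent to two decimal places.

From P₀ = D₁/(r − g), the implied growth is g = r − D₁/P₀.
g = 0.1314 − 7.67/132.40 = 0.1314 − 0.05793 = 0.07347

7.35%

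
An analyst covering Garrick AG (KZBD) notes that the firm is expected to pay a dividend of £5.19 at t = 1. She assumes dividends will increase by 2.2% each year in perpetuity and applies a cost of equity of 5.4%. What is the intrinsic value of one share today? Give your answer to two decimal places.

Gordon growth model: P₀ = D₁/(r − g), with D₁ = 5.19 given directly.
P₀ = 5.1900 / (0.054 − 0.022) = 5.1900 / 0.032 = 162.1875

£162.19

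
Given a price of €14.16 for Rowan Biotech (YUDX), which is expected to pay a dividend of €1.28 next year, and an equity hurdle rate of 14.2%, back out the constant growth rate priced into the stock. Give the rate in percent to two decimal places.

From P₀ = D₁/(r − g), the implied growth is g = r − D₁/P₀.
g = 0.142 − 1.28/14.16 = 0.142 − 0.09040 = 0.05160

5.16%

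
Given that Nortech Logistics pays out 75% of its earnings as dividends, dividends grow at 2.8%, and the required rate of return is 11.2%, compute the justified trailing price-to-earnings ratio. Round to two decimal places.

Justified trailing P/E = b(1+g)/(r−g) = 0.75×(1+0.028)/(0.112−0.028) = 9.1786

9.18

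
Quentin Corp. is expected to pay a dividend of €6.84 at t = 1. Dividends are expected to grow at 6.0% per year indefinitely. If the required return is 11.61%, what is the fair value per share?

Gordon growth model: P₀ = D₁/(r − g), with D₁ = 6.84 given directly.
P₀ = 6.8400 / (0.1161 − 0.06) = 6.8400 / 0.0561 = 121.9251

€121.93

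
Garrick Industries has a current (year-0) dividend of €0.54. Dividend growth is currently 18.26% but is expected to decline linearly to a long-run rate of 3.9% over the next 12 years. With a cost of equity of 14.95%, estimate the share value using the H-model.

€9.29

H-model: P₀ = D₀[(1+g_L) + H(g_S−g_L)]/(r−g_L), with H = 12/2 = 6.
P₀ = 0.54 × [(1+0.039) + 6×(0.1826−0.039)] / (0.1495−0.039)
   = 0.54 × 1.9006 / 0.1105 = 9.2880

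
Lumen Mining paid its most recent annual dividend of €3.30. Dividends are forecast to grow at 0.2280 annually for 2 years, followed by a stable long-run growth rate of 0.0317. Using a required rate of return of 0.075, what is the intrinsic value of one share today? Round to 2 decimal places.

€110.68

Two-stage DDM. Project D₁…D_2 at 0.228, terminal growth 0.0317, discount at r = 0.075.
D_1 = 4.0524
D_2 = 4.9763
Terminal value at t=2: TV = D_3/(r−g) = 5.1341/(0.075−0.0317) = 118.5704
P₀ = 4.0524/(1+0.075)^1 + 4.9763/(1+0.075)^2 + 118.5704/(1+0.075)^2 = 110.6787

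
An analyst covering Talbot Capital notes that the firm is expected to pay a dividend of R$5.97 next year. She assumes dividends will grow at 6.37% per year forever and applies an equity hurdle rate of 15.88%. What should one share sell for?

R$62.78

Gordon growth model: P₀ = D₁/(r − g), with D₁ = 5.97 given directly.
P₀ = 5.9700 / (0.1588 − 0.0637) = 5.9700 / 0.0951 = 62.7760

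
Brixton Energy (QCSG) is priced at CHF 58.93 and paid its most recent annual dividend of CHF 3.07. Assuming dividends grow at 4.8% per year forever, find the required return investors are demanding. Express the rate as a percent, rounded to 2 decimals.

Rearranging the constant-growth DDM: r = D₁/P₀ + g.
D₁ = 3.07 × (1 + 0.048) = 3.2174.
r = 3.2174 / 58.93 + 0.048 = 0.05460 + 0.048 = 0.10260

10.26%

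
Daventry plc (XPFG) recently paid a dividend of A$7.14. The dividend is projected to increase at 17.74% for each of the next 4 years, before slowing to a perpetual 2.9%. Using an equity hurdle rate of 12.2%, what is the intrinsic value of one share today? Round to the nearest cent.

A$128.06

Two-stage DDM. Project D₁…D_4 at 0.1774, terminal growth 0.029, discount at r = 0.122.
D_1 = 8.4066
D_2 = 9.8980
D_3 = 11.6539
D_4 = 13.7213
Terminal value at t=4: TV = D_5/(r−g) = 14.1192/(0.122−0.029) = 151.8192
P₀ = 8.4066/(1+0.122)^1 + 9.8980/(1+0.122)^2 + 11.6539/(1+0.122)^3 + 13.7213/(1+0.122)^4 + 151.8192/(1+0.122)^4 = 128.0616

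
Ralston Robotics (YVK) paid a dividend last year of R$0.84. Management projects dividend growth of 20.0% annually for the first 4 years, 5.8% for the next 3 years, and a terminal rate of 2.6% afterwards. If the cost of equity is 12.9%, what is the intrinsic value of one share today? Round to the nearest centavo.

Three-stage DDM. Project D₁…D_7; terminal Gordon value at t=7 with g = 0.026; discount at r = 0.129.
D_1 = 1.0080
D_2 = 1.2096
D_3 = 1.4515
D_4 = 1.7418
D_5 = 1.8428
D_6 = 1.9497
D_7 = 2.0628
TV_7 = 2.1165/(0.129−0.026) = 20.5481
P₀ = Σ Dₜ/(1+r)ᵗ + TV_7/(1+r)^7 = 15.5394

R$15.54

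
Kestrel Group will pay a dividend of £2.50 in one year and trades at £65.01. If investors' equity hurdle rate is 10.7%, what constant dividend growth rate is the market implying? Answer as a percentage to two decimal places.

6.85%

From P₀ = D₁/(r − g), the implied growth is g = r − D₁/P₀.
g = 0.107 − 2.50/65.01 = 0.107 − 0.03846 = 0.06854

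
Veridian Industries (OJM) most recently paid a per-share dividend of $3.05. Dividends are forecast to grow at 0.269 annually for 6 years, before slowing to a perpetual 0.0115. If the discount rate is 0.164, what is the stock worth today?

$59.00

Two-stage DDM. Project D₁…D_6 at 0.269, terminal growth 0.0115, discount at r = 0.164.
D_1 = 3.8704
D_2 = 4.9116
D_3 = 6.2328
D_4 = 7.9095
D_5 = 10.0371
D_6 = 12.7371
Terminal value at t=6: TV = D_7/(r−g) = 12.8835/(0.164−0.0115) = 84.4823
P₀ = 3.8704/(1+0.164)^1 + 4.9116/(1+0.164)^2 + 6.2328/(1+0.164)^3 + 7.9095/(1+0.164)^4 + 10.0371/(1+0.164)^5 + 12.7371/(1+0.164)^6 + 84.4823/(1+0.164)^6 = 58.9953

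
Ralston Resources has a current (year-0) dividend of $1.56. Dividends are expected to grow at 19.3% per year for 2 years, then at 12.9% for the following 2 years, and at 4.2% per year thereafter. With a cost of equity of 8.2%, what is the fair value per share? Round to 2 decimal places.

Three-stage DDM. Project D₁…D_4; terminal Gordon value at t=4 with g = 0.042; discount at r = 0.082.
D_1 = 1.8611
D_2 = 2.2203
D_3 = 2.5067
D_4 = 2.8300
TV_4 = 2.9489/(0.082−0.042) = 73.7227
P₀ = Σ Dₜ/(1+r)ᵗ + TV_4/(1+r)^4 = 61.4491

$61.45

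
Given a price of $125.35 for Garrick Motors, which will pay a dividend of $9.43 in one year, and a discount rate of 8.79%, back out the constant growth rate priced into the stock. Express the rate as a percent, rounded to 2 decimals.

1.27%

From P₀ = D₁/(r − g), the implied growth is g = r − D₁/P₀.
g = 0.0879 − 9.43/125.35 = 0.0879 − 0.07523 = 0.01267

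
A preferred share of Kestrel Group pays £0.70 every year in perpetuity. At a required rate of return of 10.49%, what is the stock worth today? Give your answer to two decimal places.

£6.67

Zero-growth DDM (perpetuity): P₀ = D/r = 0.70 / 0.1049 = 6.6730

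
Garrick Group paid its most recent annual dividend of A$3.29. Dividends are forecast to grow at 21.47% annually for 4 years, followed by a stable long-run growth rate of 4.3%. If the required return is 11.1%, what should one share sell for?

Two-stage DDM. Project D₁…D_4 at 0.2147, terminal growth 0.043, discount at r = 0.111.
D_1 = 3.9964
D_2 = 4.8544
D_3 = 5.8966
D_4 = 7.1626
Terminal value at t=4: TV = D_5/(r−g) = 7.4706/(0.111−0.043) = 109.8620
P₀ = 3.9964/(1+0.111)^1 + 4.8544/(1+0.111)^2 + 5.8966/(1+0.111)^3 + 7.1626/(1+0.111)^4 + 109.8620/(1+0.111)^4 = 88.6404

A$88.64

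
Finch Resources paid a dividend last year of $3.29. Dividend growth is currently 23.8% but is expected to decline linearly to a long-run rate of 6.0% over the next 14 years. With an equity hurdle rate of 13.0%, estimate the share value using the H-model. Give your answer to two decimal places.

$108.38

H-model: P₀ = D₀[(1+g_L) + H(g_S−g_L)]/(r−g_L), with H = 14/2 = 7.
P₀ = 3.29 × [(1+0.06) + 7×(0.238−0.06)] / (0.13−0.06)
   = 3.29 × 2.3060 / 0.07 = 108.3820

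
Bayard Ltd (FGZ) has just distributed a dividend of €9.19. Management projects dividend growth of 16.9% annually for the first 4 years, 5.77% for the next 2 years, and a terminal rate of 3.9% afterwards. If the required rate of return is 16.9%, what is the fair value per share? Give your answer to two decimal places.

€112.73

Three-stage DDM. Project D₁…D_6; terminal Gordon value at t=6 with g = 0.039; discount at r = 0.169.
D_1 = 10.7431
D_2 = 12.5587
D_3 = 14.6811
D_4 = 17.1622
D_5 = 18.1525
D_6 = 19.1999
TV_6 = 19.9487/(0.169−0.039) = 153.4514
P₀ = Σ Dₜ/(1+r)ᵗ + TV_6/(1+r)^6 = 112.7273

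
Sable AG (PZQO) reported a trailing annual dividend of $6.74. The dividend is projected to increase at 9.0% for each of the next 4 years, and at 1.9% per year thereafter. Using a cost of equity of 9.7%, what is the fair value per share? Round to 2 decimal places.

Two-stage DDM. Project D₁…D_4 at 0.09, terminal growth 0.019, discount at r = 0.097.
D_1 = 7.3466
D_2 = 8.0078
D_3 = 8.7285
D_4 = 9.5141
Terminal value at t=4: TV = D_5/(r−g) = 9.6948/(0.097−0.019) = 124.2927
P₀ = 7.3466/(1+0.097)^1 + 8.0078/(1+0.097)^2 + 8.7285/(1+0.097)^3 + 9.5141/(1+0.097)^4 + 124.2927/(1+0.097)^4 = 112.3587

$112.36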